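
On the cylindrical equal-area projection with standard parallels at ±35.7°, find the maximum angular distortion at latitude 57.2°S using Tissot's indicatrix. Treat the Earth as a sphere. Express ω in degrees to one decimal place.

For cylindrical equal-area with standard parallel φ₀, h = cos φ / cos φ₀ and k = cos φ₀ / cos φ, so h·k = 1.
At 57.2°: h = 0.6671, k = 1.499; principal scales a = 1.499, b = 0.6671.
sin(ω/2) = (a − b)/(a + b) = 0.8321/2.166 = 0.3841, so ω = 2 arcsin(0.3841) ≈ 45.2°.

45.2°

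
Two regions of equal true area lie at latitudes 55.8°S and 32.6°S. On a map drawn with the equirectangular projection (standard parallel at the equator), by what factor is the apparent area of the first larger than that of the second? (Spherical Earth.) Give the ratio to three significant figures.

In the plate carrée (x = Rλ, y = Rφ), meridians are true-scale (h = 1) and parallels are stretched by k = sec φ.
Areal scale at 55.8°: h·k = 1.000 × 1.779 = 1.779.
Areal scale at 32.6°: h·k = 1.000 × 1.187 = 1.187.
Ratio = 1.779/1.187 ≈ 1.50.

1.50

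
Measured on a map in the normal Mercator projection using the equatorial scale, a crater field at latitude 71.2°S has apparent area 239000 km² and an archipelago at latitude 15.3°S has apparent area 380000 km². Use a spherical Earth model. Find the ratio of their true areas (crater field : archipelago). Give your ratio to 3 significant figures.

On Mercator the areal scale is sec²φ, so true area = apparent × cos²φ.
True area of crater field: 239000 × cos²(71.2°) = 239000 × 0.1039 = 24820 km².
True area of archipelago: 380000 × cos²(15.3°) = 380000 × 0.9304 = 353500 km².
Ratio = 24820 / 353500 ≈ 0.0702.

0.0702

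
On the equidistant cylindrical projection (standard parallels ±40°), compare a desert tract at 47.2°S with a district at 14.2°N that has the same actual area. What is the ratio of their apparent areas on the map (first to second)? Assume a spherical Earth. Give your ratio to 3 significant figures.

1.43

The equidistant cylindrical projection with φ₀ = 40° has h = 1 (meridians true) and k = cos φ₀ / cos φ along parallels.
Areal scale at 47.2°: h·k = 1.000 × 1.127 = 1.127.
Areal scale at 14.2°: h·k = 1.000 × 0.7902 = 0.7902.
Ratio = 1.127/0.7902 ≈ 1.43.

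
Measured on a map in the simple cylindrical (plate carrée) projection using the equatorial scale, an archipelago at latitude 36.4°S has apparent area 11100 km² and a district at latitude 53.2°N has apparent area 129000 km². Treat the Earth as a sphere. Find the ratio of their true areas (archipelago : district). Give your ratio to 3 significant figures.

0.116

Plate carrée has h = 1 and k = sec φ, giving areal scale sec φ; true area = (apparent area) · cos φ.
True area of archipelago: 11100 × cos(36.4°) = 11100 × 0.8049 = 8934 km².
True area of district: 129000 × cos(53.2°) = 129000 × 0.5990 = 77270 km².
Ratio = 8934 / 77270 ≈ 0.116.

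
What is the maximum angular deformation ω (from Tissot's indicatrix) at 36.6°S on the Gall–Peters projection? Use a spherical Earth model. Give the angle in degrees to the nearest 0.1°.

The Gall–Peters projection is cylindrical equal-area with φ₀ = 45°. Cylindrical equal-area (φ₀ = 45°): h = cos φ / cos 45° along meridians, k = cos 45° / cos φ along parallels; h·k = 1.
At 36.6°: h = 1.135, k = 0.8808; principal scales a = 1.135, b = 0.8808.
sin(ω/2) = (a − b)/(a + b) = 0.2546/2.016 = 0.1263, so ω = 2 arcsin(0.1263) ≈ 14.5°.

14.5°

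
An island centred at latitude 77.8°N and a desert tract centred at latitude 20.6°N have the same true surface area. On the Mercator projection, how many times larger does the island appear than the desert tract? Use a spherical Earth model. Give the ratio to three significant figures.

Mercator is conformal with k = sec φ, so areal scale = k² = sec²φ.
At 77.8°: sec²(77.8°) = 1/0.2113² = 22.39.
At 20.6°: sec²(20.6°) = 1/0.9361² = 1.141.
Ratio = 22.39/1.141 = cos²(20.6°)/cos²(77.8°) ≈ 19.6.

19.6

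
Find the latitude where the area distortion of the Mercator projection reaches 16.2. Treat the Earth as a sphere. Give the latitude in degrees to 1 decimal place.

75.6°

Mercator areal scale is sec²φ.
sec²φ = 16.2  ⇒  cos²φ = 0.06173  ⇒  cos φ = 0.2485.
φ = arccos(0.2485) ≈ 75.6°.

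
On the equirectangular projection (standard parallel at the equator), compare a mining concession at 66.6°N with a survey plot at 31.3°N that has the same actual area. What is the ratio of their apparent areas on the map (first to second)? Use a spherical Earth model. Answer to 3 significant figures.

2.15

For the equirectangular projection with φ₀ = 0 (plate carrée), h = 1 along meridians and k = sec φ along parallels.
Areal scale at 66.6°: h·k = 1.000 × 2.518 = 2.518.
Areal scale at 31.3°: h·k = 1.000 × 1.170 = 1.170.
Ratio = 2.518/1.170 ≈ 2.15.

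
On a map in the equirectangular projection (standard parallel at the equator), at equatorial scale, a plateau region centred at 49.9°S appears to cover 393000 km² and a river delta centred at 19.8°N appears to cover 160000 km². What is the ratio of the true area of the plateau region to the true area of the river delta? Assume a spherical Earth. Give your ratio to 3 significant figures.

On the plate carrée, areal scale = h·k = 1 × sec φ, so true area = apparent × cos φ.
True area of plateau region: 393000 × cos(49.9°) = 393000 × 0.6441 = 253100 km².
True area of river delta: 160000 × cos(19.8°) = 160000 × 0.9409 = 150500 km².
Ratio = 253100 / 150500 ≈ 1.68.

1.68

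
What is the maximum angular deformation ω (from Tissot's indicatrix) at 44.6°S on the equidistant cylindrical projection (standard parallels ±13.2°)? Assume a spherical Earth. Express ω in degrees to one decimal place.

17.9°

With standard parallel φ₀ = 13.2°, the equirectangular projection gives x = Rλ cos φ₀, y = Rφ, so h = 1 and k = cos 13.2° / cos φ.
At 44.6°: h = 1.000, k = 1.367; principal scales a = 1.367, b = 1.000.
sin(ω/2) = (a − b)/(a + b) = 0.3673/2.367 = 0.1552, so ω = 2 arcsin(0.1552) ≈ 17.9°.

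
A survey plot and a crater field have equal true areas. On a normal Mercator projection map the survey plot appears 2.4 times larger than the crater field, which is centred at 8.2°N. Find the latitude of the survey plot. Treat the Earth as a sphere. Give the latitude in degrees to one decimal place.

Mercator areal scale is sec²φ, so apparent-area ratio = sec²φ₁ / sec²φ₂ = cos²φ₂ / cos²φ₁.
cos²φ₂ / cos²φ₁ = 2.4  ⇒  cos φ₁ = cos 8.2° / √2.4 = 0.9898/1.549 = 0.6389.
φ₁ = arccos(0.6389) ≈ 50.3°.

50.3°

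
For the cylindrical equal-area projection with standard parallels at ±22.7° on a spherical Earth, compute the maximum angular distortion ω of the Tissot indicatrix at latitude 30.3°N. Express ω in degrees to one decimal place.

For cylindrical equal-area with standard parallel φ₀, h = cos φ / cos φ₀ and k = cos φ₀ / cos φ, so h·k = 1.
At 30.3°: h = 0.9359, k = 1.068; principal scales a = 1.068, b = 0.9359.
sin(ω/2) = (a − b)/(a + b) = 0.1326/2.004 = 0.06616, so ω = 2 arcsin(0.06616) ≈ 7.6°.

7.6°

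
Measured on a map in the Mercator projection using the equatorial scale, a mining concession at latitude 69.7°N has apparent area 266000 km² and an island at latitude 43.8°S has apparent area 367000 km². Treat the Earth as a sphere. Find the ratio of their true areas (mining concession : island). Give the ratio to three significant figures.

On Mercator the areal scale is sec²φ, so true area = apparent × cos²φ.
True area of mining concession: 266000 × cos²(69.7°) = 266000 × 0.1204 = 32020 km².
True area of island: 367000 × cos²(43.8°) = 367000 × 0.5209 = 191200 km².
Ratio = 32020 / 191200 ≈ 0.167.

0.167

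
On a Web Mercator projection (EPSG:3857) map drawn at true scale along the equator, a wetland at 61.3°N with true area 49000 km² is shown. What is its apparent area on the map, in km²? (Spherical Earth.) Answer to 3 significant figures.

212000 km²

For Mercator, h = k = sec φ (a conformal cylindrical projection has a single point scale, 1/cos φ).
Areal scale = k² = sec²φ = 1/cos²(61.3°) = 1/0.4802² = 4.336.
Apparent area = 49000 × 4.336 ≈ 212000 km².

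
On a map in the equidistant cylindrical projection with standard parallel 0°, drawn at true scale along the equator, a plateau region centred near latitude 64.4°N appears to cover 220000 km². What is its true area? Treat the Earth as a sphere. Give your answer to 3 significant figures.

95100 km²

Plate carrée maps x = Rλ, y = Rφ. The meridian scale is h = 1 and the parallel scale is k = 1/cos φ = sec φ.
Areal scale = h·k = 1 × sec φ; at 64.4°, h = 1.000, k = 2.314, so h·k = 2.314.
True area = apparent / (areal scale) = 220000 / 2.314 ≈ 95100 km².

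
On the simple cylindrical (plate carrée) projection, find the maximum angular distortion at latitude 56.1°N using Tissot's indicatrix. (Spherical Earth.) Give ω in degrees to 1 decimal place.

In the plate carrée (x = Rλ, y = Rφ), meridians are true-scale (h = 1) and parallels are stretched by k = sec φ.
At 56.1°: h = 1.000, k = 1.793; principal scales a = 1.793, b = 1.000.
sin(ω/2) = (a − b)/(a + b) = 0.7929/2.793 = 0.2839, so ω = 2 arcsin(0.2839) ≈ 33.0°.

33.0°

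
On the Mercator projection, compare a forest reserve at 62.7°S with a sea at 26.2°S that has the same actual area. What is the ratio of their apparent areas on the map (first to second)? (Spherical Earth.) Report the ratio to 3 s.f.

3.83

Mercator is conformal with k = sec φ, so areal scale = k² = sec²φ.
At 62.7°: sec²(62.7°) = 1/0.4586² = 4.754.
At 26.2°: sec²(26.2°) = 1/0.8973² = 1.242.
Ratio = 4.754/1.242 = cos²(26.2°)/cos²(62.7°) ≈ 3.83.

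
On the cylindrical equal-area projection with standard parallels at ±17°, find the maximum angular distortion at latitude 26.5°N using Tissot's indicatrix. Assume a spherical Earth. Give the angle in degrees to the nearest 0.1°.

For cylindrical equal-area with standard parallel φ₀, h = cos φ / cos φ₀ and k = cos φ₀ / cos φ, so h·k = 1.
At 26.5°: h = 0.9358, k = 1.069; principal scales a = 1.069, b = 0.9358.
sin(ω/2) = (a − b)/(a + b) = 0.1327/2.004 = 0.06623, so ω = 2 arcsin(0.06623) ≈ 7.6°.

7.6°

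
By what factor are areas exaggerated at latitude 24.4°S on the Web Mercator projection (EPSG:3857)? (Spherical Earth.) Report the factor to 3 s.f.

The Mercator projection is conformal; its linear scale factor is the same in every direction and equals sec φ = 1/cos φ.
Areal scale = k² = sec²φ = 1/cos²(24.4°) = 1/0.9107² = 1.206.

1.21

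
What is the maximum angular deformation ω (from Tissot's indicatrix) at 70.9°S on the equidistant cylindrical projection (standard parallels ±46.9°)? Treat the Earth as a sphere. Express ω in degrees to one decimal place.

41.3°

The equidistant cylindrical projection with φ₀ = 46.9° has h = 1 (meridians true) and k = cos φ₀ / cos φ along parallels.
At 70.9°: h = 1.000, k = 2.088; principal scales a = 2.088, b = 1.000.
sin(ω/2) = (a − b)/(a + b) = 1.088/3.088 = 0.3524, so ω = 2 arcsin(0.3524) ≈ 41.3°.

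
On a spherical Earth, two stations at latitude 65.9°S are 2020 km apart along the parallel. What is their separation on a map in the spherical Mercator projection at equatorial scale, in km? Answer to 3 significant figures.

4950 km

Mercator is conformal, so the point scale is isotropic: h = k = sec φ = 1/cos φ.
Along the parallel, k = sec 65.9° = 1/0.4083 = 2.449.
Map distance = 2020 × 2.449 ≈ 4950 km.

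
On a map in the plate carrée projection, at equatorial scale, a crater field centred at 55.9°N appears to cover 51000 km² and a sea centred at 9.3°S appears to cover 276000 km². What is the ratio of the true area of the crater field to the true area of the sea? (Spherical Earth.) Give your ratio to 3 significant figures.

On the plate carrée, areal scale = h·k = 1 × sec φ, so true area = apparent × cos φ.
True area of crater field: 51000 × cos(55.9°) = 51000 × 0.5606 = 28590 km².
True area of sea: 276000 × cos(9.3°) = 276000 × 0.9869 = 272400 km².
Ratio = 28590 / 272400 ≈ 0.105.

0.105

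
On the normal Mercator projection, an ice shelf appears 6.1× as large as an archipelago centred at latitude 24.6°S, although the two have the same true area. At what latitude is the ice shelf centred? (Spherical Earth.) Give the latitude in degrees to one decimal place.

Mercator areal scale is sec²φ, so apparent-area ratio = sec²φ₁ / sec²φ₂ = cos²φ₂ / cos²φ₁.
cos²φ₂ / cos²φ₁ = 6.1  ⇒  cos φ₁ = cos 24.6° / √6.1 = 0.9092/2.470 = 0.3681.
φ₁ = arccos(0.3681) ≈ 68.4°.

68.4°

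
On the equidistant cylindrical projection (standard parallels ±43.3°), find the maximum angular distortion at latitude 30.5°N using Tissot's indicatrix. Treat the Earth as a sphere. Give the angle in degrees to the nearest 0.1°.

With standard parallel φ₀ = 43.3°, the equirectangular projection gives x = Rλ cos φ₀, y = Rφ, so h = 1 and k = cos 43.3° / cos φ.
At 30.5°: h = 1.000, k = 0.8446; principal scales a = 1.000, b = 0.8446.
sin(ω/2) = (a − b)/(a + b) = 0.1554/1.845 = 0.08422, so ω = 2 arcsin(0.08422) ≈ 9.7°.

9.7°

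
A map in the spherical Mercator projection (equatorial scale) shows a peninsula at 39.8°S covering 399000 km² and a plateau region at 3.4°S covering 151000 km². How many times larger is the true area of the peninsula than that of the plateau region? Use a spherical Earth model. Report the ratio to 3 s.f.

1.57

Mercator's areal exaggeration is sec²φ; hence true area = (apparent area) · cos²φ.
True area of peninsula: 399000 × cos²(39.8°) = 399000 × 0.5903 = 235500 km².
True area of plateau region: 151000 × cos²(3.4°) = 151000 × 0.9965 = 150500 km².
Ratio = 235500 / 150500 ≈ 1.57.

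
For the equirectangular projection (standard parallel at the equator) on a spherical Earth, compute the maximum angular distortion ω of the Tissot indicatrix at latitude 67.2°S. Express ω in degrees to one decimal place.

Plate carrée maps x = Rλ, y = Rφ. The meridian scale is h = 1 and the parallel scale is k = 1/cos φ = sec φ.
At 67.2°: h = 1.000, k = 2.581; principal scales a = 2.581, b = 1.000.
sin(ω/2) = (a − b)/(a + b) = 1.581/3.581 = 0.4414, so ω = 2 arcsin(0.4414) ≈ 52.4°.

52.4°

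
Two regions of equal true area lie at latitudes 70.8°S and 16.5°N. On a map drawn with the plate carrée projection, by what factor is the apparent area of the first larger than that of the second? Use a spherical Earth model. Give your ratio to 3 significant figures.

2.92

In the plate carrée (x = Rλ, y = Rφ), meridians are true-scale (h = 1) and parallels are stretched by k = sec φ.
Areal scale at 70.8°: h·k = 1.000 × 3.041 = 3.041.
Areal scale at 16.5°: h·k = 1.000 × 1.043 = 1.043.
Ratio = 3.041/1.043 ≈ 2.92.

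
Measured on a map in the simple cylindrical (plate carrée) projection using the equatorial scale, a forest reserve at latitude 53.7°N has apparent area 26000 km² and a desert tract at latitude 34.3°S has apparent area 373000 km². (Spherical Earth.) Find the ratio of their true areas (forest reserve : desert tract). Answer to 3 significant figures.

Plate carrée has h = 1 and k = sec φ, giving areal scale sec φ; true area = (apparent area) · cos φ.
True area of forest reserve: 26000 × cos(53.7°) = 26000 × 0.5920 = 15390 km².
True area of desert tract: 373000 × cos(34.3°) = 373000 × 0.8261 = 308100 km².
Ratio = 15390 / 308100 ≈ 0.0500.

0.0500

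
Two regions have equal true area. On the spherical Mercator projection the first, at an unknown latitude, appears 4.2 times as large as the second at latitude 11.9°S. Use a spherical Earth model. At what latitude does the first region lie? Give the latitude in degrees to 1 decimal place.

61.5°

Mercator areal scale is sec²φ, so apparent-area ratio = sec²φ₁ / sec²φ₂ = cos²φ₂ / cos²φ₁.
cos²φ₂ / cos²φ₁ = 4.2  ⇒  cos φ₁ = cos 11.9° / √4.2 = 0.9785/2.049 = 0.4775.
φ₁ = arccos(0.4775) ≈ 61.5°.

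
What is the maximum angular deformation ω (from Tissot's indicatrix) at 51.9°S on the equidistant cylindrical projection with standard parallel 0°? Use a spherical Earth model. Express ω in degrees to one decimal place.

For the equirectangular projection with φ₀ = 0 (plate carrée), h = 1 along meridians and k = sec φ along parallels.
At 51.9°: h = 1.000, k = 1.621; principal scales a = 1.621, b = 1.000.
sin(ω/2) = (a − b)/(a + b) = 0.6207/2.621 = 0.2368, so ω = 2 arcsin(0.2368) ≈ 27.4°.

27.4°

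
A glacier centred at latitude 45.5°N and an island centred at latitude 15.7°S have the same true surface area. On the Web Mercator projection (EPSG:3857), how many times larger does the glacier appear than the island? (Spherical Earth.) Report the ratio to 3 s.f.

Mercator areal scale is sec²φ.
At 45.5°: sec²(45.5°) = 1/0.7009² = 2.036.
At 15.7°: sec²(15.7°) = 1/0.9627² = 1.079.
Ratio = 2.036/1.079 = cos²(15.7°)/cos²(45.5°) ≈ 1.89.

1.89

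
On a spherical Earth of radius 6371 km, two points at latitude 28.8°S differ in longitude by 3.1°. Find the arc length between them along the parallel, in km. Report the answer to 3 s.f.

Arc length along a parallel = R cos φ · Δλ (with Δλ in radians).
= 6371 × cos 28.8° × (3.1° × π/180) = 6371 × 0.8763 × 0.05411 ≈ 302 km.

302 km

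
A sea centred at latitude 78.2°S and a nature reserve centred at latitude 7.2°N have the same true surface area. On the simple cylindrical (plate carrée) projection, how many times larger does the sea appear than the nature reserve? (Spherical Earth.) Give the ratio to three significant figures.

Plate carrée maps x = Rλ, y = Rφ. The meridian scale is h = 1 and the parallel scale is k = 1/cos φ = sec φ.
Areal scale at 78.2°: h·k = 1.000 × 4.890 = 4.890.
Areal scale at 7.2°: h·k = 1.000 × 1.008 = 1.008.
Ratio = 4.890/1.008 ≈ 4.85.

4.85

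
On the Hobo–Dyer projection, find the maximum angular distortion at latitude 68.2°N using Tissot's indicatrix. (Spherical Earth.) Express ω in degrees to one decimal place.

79.7°

Hobo–Dyer is a cylindrical equal-area projection with standard parallels at ±37.5°. Cylindrical equal-area (φ₀ = 37.5°): h = cos φ / cos 37.5° along meridians, k = cos 37.5° / cos φ along parallels; h·k = 1.
At 68.2°: h = 0.4681, k = 2.136; principal scales a = 2.136, b = 0.4681.
sin(ω/2) = (a − b)/(a + b) = 1.668/2.604 = 0.6405, so ω = 2 arcsin(0.6405) ≈ 79.7°.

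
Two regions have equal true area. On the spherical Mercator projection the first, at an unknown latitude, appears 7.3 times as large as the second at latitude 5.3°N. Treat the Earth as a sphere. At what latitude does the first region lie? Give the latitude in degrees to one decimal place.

Mercator areal scale is sec²φ, so apparent-area ratio = sec²φ₁ / sec²φ₂ = cos²φ₂ / cos²φ₁.
cos²φ₂ / cos²φ₁ = 7.3  ⇒  cos φ₁ = cos 5.3° / √7.3 = 0.9957/2.702 = 0.3685.
φ₁ = arccos(0.3685) ≈ 68.4°.

68.4°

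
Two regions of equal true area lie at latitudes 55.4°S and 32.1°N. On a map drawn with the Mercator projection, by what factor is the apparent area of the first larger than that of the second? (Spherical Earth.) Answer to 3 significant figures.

Mercator is conformal with k = sec φ, so areal scale = k² = sec²φ.
At 55.4°: sec²(55.4°) = 1/0.5678² = 3.101.
At 32.1°: sec²(32.1°) = 1/0.8471² = 1.394.
Ratio = 3.101/1.394 = cos²(32.1°)/cos²(55.4°) ≈ 2.23.

2.23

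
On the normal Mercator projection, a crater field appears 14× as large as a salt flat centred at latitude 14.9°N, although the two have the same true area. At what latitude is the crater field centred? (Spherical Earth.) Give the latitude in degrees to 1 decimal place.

75.0°

Mercator areal scale is sec²φ, so apparent-area ratio = sec²φ₁ / sec²φ₂ = cos²φ₂ / cos²φ₁.
cos²φ₂ / cos²φ₁ = 14  ⇒  cos φ₁ = cos 14.9° / √14 = 0.9664/3.742 = 0.2583.
φ₁ = arccos(0.2583) ≈ 75.0°.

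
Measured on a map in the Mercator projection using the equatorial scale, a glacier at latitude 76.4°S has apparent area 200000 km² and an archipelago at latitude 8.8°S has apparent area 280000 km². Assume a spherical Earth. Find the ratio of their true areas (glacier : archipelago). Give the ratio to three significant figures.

Mercator's areal exaggeration is sec²φ; hence true area = (apparent area) · cos²φ.
True area of glacier: 200000 × cos²(76.4°) = 200000 × 0.05529 = 11060 km².
True area of archipelago: 280000 × cos²(8.8°) = 280000 × 0.9766 = 273400 km².
Ratio = 11060 / 273400 ≈ 0.0404.

0.0404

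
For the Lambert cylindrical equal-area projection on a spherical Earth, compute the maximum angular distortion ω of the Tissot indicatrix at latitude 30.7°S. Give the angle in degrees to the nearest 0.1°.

17.2°

The Lambert cylindrical equal-area projection is the cylindrical equal-area projection with its standard parallel at the equator (φ₀ = 0). For cylindrical equal-area with standard parallel φ₀, h = cos φ / cos φ₀ and k = cos φ₀ / cos φ, so h·k = 1.
At 30.7°: h = 0.8599, k = 1.163; principal scales a = 1.163, b = 0.8599.
sin(ω/2) = (a − b)/(a + b) = 0.3031/2.023 = 0.1499, so ω = 2 arcsin(0.1499) ≈ 17.2°.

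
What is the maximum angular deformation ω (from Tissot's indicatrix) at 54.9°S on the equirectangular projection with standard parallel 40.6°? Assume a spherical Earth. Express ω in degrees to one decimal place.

The equidistant cylindrical projection with φ₀ = 40.6° has h = 1 (meridians true) and k = cos φ₀ / cos φ along parallels.
At 54.9°: h = 1.000, k = 1.320; principal scales a = 1.320, b = 1.000.
sin(ω/2) = (a − b)/(a + b) = 0.3205/2.320 = 0.1381, so ω = 2 arcsin(0.1381) ≈ 15.9°.

15.9°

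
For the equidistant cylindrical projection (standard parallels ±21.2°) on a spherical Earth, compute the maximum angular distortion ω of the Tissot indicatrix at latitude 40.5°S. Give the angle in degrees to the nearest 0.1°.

11.7°

With standard parallel φ₀ = 21.2°, the equirectangular projection gives x = Rλ cos φ₀, y = Rφ, so h = 1 and k = cos 21.2° / cos φ.
At 40.5°: h = 1.000, k = 1.226; principal scales a = 1.226, b = 1.000.
sin(ω/2) = (a − b)/(a + b) = 0.2261/2.226 = 0.1016, so ω = 2 arcsin(0.1016) ≈ 11.7°.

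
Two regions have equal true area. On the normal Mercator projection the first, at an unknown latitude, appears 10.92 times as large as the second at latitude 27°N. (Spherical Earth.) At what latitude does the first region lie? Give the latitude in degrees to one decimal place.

74.4°

On Mercator, (apparent₁)/(apparent₂) = sec²φ₁ / sec²φ₂ when true areas are equal.
cos²φ₂ / cos²φ₁ = 10.92  ⇒  cos φ₁ = cos 27° / √10.92 = 0.8910/3.305 = 0.2696.
φ₁ = arccos(0.2696) ≈ 74.4°.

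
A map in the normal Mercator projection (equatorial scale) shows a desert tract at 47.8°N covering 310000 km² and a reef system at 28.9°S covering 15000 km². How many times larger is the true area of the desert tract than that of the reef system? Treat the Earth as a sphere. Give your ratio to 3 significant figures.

12.2

Mercator's areal exaggeration is sec²φ; hence true area = (apparent area) · cos²φ.
True area of desert tract: 310000 × cos²(47.8°) = 310000 × 0.4512 = 139900 km².
True area of reef system: 15000 × cos²(28.9°) = 15000 × 0.7664 = 11500 km².
Ratio = 139900 / 11500 ≈ 12.2.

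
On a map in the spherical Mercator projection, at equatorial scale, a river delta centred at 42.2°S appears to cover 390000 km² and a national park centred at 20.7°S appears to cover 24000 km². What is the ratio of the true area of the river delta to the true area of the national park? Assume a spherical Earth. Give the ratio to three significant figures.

10.2

On Mercator the areal scale is sec²φ, so true area = apparent × cos²φ.
True area of river delta: 390000 × cos²(42.2°) = 390000 × 0.5488 = 214000 km².
True area of national park: 24000 × cos²(20.7°) = 24000 × 0.8751 = 21000 km².
Ratio = 214000 / 21000 ≈ 10.2.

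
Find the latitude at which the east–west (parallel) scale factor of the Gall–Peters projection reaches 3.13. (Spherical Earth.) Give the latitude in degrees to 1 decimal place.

76.9°

Gall–Peters is a cylindrical equal-area projection with standard parallels at ±45°. Cylindrical equal-area (φ₀ = 45°): h = cos φ / cos 45° along meridians, k = cos 45° / cos φ along parallels; h·k = 1.
k = cos φ₀ / cos φ = 3.13  ⇒  cos φ = cos 45° / 3.13 = 0.2259.
φ = arccos(0.2259) ≈ 76.9°.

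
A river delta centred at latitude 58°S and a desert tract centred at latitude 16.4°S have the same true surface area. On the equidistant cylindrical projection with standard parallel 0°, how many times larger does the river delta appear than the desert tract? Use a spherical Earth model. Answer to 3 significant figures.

Plate carrée maps x = Rλ, y = Rφ. The meridian scale is h = 1 and the parallel scale is k = 1/cos φ = sec φ.
Areal scale at 58°: h·k = 1.000 × 1.887 = 1.887.
Areal scale at 16.4°: h·k = 1.000 × 1.042 = 1.042.
Ratio = 1.887/1.042 ≈ 1.81.

1.81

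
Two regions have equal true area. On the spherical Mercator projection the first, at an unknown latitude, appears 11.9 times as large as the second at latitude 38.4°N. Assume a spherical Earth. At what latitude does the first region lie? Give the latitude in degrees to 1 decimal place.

For equal true areas on Mercator, apparent areas scale as sec²φ, so the ratio is cos²φ₂ / cos²φ₁.
cos²φ₂ / cos²φ₁ = 11.9  ⇒  cos φ₁ = cos 38.4° / √11.9 = 0.7837/3.450 = 0.2272.
φ₁ = arccos(0.2272) ≈ 76.9°.

76.9°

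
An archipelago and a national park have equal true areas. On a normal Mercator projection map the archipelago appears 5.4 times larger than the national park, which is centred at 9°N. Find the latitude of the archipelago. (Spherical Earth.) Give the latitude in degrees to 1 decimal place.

On Mercator, (apparent₁)/(apparent₂) = sec²φ₁ / sec²φ₂ when true areas are equal.
cos²φ₂ / cos²φ₁ = 5.4  ⇒  cos φ₁ = cos 9° / √5.4 = 0.9877/2.324 = 0.4250.
φ₁ = arccos(0.4250) ≈ 64.8°.

64.8°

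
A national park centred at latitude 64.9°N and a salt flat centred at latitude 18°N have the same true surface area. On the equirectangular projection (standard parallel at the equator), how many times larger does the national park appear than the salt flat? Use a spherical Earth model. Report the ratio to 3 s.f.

Plate carrée maps x = Rλ, y = Rφ. The meridian scale is h = 1 and the parallel scale is k = 1/cos φ = sec φ.
Areal scale at 64.9°: h·k = 1.000 × 2.357 = 2.357.
Areal scale at 18°: h·k = 1.000 × 1.051 = 1.051.
Ratio = 2.357/1.051 ≈ 2.24.

2.24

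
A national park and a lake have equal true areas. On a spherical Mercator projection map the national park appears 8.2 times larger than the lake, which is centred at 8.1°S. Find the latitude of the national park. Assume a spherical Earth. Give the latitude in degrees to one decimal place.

69.8°

On Mercator, (apparent₁)/(apparent₂) = sec²φ₁ / sec²φ₂ when true areas are equal.
cos²φ₂ / cos²φ₁ = 8.2  ⇒  cos φ₁ = cos 8.1° / √8.2 = 0.9900/2.864 = 0.3457.
φ₁ = arccos(0.3457) ≈ 69.8°.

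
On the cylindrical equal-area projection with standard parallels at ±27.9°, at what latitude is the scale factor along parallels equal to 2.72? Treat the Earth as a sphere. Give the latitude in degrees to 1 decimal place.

71.0°

A cylindrical equal-area projection with standard parallel φ₀ has meridian scale h = cos φ / cos φ₀ and parallel scale k = cos φ₀ / cos φ (so areas are preserved, h·k = 1).
k = cos φ₀ / cos φ = 2.72  ⇒  cos φ = cos 27.9° / 2.72 = 0.3249.
φ = arccos(0.3249) ≈ 71.0°.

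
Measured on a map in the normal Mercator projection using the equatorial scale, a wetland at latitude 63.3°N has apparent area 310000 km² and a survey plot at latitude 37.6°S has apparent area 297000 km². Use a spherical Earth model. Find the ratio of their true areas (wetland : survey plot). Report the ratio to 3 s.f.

0.336

Mercator's areal exaggeration is sec²φ; hence true area = (apparent area) · cos²φ.
True area of wetland: 310000 × cos²(63.3°) = 310000 × 0.2019 = 62590 km².
True area of survey plot: 297000 × cos²(37.6°) = 297000 × 0.6277 = 186400 km².
Ratio = 62590 / 186400 ≈ 0.336.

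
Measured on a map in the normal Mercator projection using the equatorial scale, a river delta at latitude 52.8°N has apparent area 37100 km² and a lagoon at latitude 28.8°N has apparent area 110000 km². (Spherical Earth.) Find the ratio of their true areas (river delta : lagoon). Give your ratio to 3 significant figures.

0.161

Since Mercator area scale is 1/cos²φ, the true area equals the apparent area multiplied by cos²φ.
True area of river delta: 37100 × cos²(52.8°) = 37100 × 0.3655 = 13560 km².
True area of lagoon: 110000 × cos²(28.8°) = 110000 × 0.7679 = 84470 km².
Ratio = 13560 / 84470 ≈ 0.161.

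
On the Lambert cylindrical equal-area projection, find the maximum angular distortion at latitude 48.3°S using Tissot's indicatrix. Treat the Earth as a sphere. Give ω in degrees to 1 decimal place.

45.5°

The Lambert cylindrical equal-area projection is the cylindrical equal-area projection with its standard parallel at the equator (φ₀ = 0). A cylindrical equal-area projection with standard parallel φ₀ has meridian scale h = cos φ / cos φ₀ and parallel scale k = cos φ₀ / cos φ (so areas are preserved, h·k = 1).
At 48.3°: h = 0.6652, k = 1.503; principal scales a = 1.503, b = 0.6652.
sin(ω/2) = (a − b)/(a + b) = 0.8380/2.168 = 0.3865, so ω = 2 arcsin(0.3865) ≈ 45.5°.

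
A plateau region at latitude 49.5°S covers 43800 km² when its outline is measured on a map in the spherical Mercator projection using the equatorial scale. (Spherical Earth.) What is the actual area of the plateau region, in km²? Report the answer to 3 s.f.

18500 km²

For Mercator, h = k = sec φ (a conformal cylindrical projection has a single point scale, 1/cos φ).
Areal scale = k² = sec²φ = 1/cos²(49.5°) = 1/0.6494² = 2.371.
True area = apparent / (areal scale) = 43800 / 2.371 ≈ 18500 km².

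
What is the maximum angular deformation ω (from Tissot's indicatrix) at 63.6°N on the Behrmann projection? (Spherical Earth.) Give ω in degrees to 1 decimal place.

Behrmann is a cylindrical equal-area projection with standard parallels at ±30°. A cylindrical equal-area projection with standard parallel φ₀ has meridian scale h = cos φ / cos φ₀ and parallel scale k = cos φ₀ / cos φ (so areas are preserved, h·k = 1).
At 63.6°: h = 0.5134, k = 1.948; principal scales a = 1.948, b = 0.5134.
sin(ω/2) = (a − b)/(a + b) = 1.434/2.461 = 0.5828, so ω = 2 arcsin(0.5828) ≈ 71.3°.

71.3°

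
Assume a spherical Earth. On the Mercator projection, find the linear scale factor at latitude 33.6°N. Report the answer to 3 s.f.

1.20

The Mercator projection is conformal; its linear scale factor is the same in every direction and equals sec φ = 1/cos φ.
k = 1/cos 33.6° = 1/0.8329 = 1.201.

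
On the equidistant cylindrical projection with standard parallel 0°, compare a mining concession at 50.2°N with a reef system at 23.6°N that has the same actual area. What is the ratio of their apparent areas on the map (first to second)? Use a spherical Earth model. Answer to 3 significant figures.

1.43

Plate carrée maps x = Rλ, y = Rφ. The meridian scale is h = 1 and the parallel scale is k = 1/cos φ = sec φ.
Areal scale at 50.2°: h·k = 1.000 × 1.562 = 1.562.
Areal scale at 23.6°: h·k = 1.000 × 1.091 = 1.091.
Ratio = 1.562/1.091 ≈ 1.43.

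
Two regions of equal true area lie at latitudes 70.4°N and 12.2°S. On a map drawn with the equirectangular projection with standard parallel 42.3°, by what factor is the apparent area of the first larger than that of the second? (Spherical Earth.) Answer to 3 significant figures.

With standard parallel φ₀ = 42.3°, the equirectangular projection gives x = Rλ cos φ₀, y = Rφ, so h = 1 and k = cos 42.3° / cos φ.
Areal scale at 70.4°: h·k = 1.000 × 2.205 = 2.205.
Areal scale at 12.2°: h·k = 1.000 × 0.7567 = 0.7567.
Ratio = 2.205/0.7567 ≈ 2.91.

2.91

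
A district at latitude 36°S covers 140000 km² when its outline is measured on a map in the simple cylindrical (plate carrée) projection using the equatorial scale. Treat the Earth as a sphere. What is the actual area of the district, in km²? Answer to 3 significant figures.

Plate carrée maps x = Rλ, y = Rφ. The meridian scale is h = 1 and the parallel scale is k = 1/cos φ = sec φ.
Areal scale = h·k = 1 × sec φ; at 36°, h = 1.000, k = 1.236, so h·k = 1.236.
True area = apparent / (areal scale) = 140000 / 1.236 ≈ 113000 km².

113000 km²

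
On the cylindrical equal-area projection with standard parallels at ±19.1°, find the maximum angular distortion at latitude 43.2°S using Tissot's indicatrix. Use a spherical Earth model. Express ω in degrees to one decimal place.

29.4°

A cylindrical equal-area projection with standard parallel φ₀ has meridian scale h = cos φ / cos φ₀ and parallel scale k = cos φ₀ / cos φ (so areas are preserved, h·k = 1).
At 43.2°: h = 0.7714, k = 1.296; principal scales a = 1.296, b = 0.7714.
sin(ω/2) = (a − b)/(a + b) = 0.5248/2.068 = 0.2538, so ω = 2 arcsin(0.2538) ≈ 29.4°.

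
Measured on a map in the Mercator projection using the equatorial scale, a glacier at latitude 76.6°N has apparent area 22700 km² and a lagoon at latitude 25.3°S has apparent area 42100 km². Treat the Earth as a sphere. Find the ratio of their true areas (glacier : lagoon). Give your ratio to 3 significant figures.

On Mercator the areal scale is sec²φ, so true area = apparent × cos²φ.
True area of glacier: 22700 × cos²(76.6°) = 22700 × 0.05371 = 1219 km².
True area of lagoon: 42100 × cos²(25.3°) = 42100 × 0.8174 = 34410 km².
Ratio = 1219 / 34410 ≈ 0.0354.

0.0354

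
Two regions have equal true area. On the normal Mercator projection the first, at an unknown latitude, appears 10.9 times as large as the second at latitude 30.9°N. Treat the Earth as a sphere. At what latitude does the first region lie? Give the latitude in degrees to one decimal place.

On Mercator, (apparent₁)/(apparent₂) = sec²φ₁ / sec²φ₂ when true areas are equal.
cos²φ₂ / cos²φ₁ = 10.9  ⇒  cos φ₁ = cos 30.9° / √10.9 = 0.8581/3.302 = 0.2599.
φ₁ = arccos(0.2599) ≈ 74.9°.

74.9°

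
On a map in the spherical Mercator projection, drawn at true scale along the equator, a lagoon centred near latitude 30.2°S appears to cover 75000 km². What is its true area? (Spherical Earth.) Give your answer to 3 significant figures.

The Mercator projection is conformal; its linear scale factor is the same in every direction and equals sec φ = 1/cos φ.
Areal scale = k² = sec²φ = 1/cos²(30.2°) = 1/0.8643² = 1.339.
True area = apparent / (areal scale) = 75000 / 1.339 ≈ 56000 km².

56000 km²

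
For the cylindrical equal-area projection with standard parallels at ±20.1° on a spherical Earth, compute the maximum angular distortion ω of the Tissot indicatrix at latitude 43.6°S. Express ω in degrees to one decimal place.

29.5°

A cylindrical equal-area projection with standard parallel φ₀ has meridian scale h = cos φ / cos φ₀ and parallel scale k = cos φ₀ / cos φ (so areas are preserved, h·k = 1).
At 43.6°: h = 0.7711, k = 1.297; principal scales a = 1.297, b = 0.7711.
sin(ω/2) = (a − b)/(a + b) = 0.5256/2.068 = 0.2542, so ω = 2 arcsin(0.2542) ≈ 29.5°.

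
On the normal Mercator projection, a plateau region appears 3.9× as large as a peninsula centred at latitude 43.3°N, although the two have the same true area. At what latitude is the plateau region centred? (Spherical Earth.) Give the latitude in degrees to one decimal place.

68.4°

Mercator areal scale is sec²φ, so apparent-area ratio = sec²φ₁ / sec²φ₂ = cos²φ₂ / cos²φ₁.
cos²φ₂ / cos²φ₁ = 3.9  ⇒  cos φ₁ = cos 43.3° / √3.9 = 0.7278/1.975 = 0.3685.
φ₁ = arccos(0.3685) ≈ 68.4°.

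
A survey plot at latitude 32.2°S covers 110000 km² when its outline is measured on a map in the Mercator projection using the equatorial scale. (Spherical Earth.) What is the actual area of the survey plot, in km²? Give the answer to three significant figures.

78800 km²

For Mercator, h = k = sec φ (a conformal cylindrical projection has a single point scale, 1/cos φ).
Areal scale = k² = sec²φ = 1/cos²(32.2°) = 1/0.8462² = 1.397.
True area = apparent / (areal scale) = 110000 / 1.397 ≈ 78800 km².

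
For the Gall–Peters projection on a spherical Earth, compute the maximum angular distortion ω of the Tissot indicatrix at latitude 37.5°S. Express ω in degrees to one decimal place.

13.2°

The Gall–Peters projection is cylindrical equal-area with φ₀ = 45°. A cylindrical equal-area projection with standard parallel φ₀ has meridian scale h = cos φ / cos φ₀ and parallel scale k = cos φ₀ / cos φ (so areas are preserved, h·k = 1).
At 37.5°: h = 1.122, k = 0.8913; principal scales a = 1.122, b = 0.8913.
sin(ω/2) = (a − b)/(a + b) = 0.2307/2.013 = 0.1146, so ω = 2 arcsin(0.1146) ≈ 13.2°.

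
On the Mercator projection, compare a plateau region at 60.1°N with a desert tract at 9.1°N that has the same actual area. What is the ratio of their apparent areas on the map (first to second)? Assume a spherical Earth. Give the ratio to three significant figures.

3.92

On Mercator, area is exaggerated by sec²φ = 1/cos²φ.
At 60.1°: sec²(60.1°) = 1/0.4985² = 4.024.
At 9.1°: sec²(9.1°) = 1/0.9874² = 1.026.
Ratio = 4.024/1.026 = cos²(9.1°)/cos²(60.1°) ≈ 3.92.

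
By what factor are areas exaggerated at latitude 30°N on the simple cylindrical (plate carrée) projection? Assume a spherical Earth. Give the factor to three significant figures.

Plate carrée maps x = Rλ, y = Rφ. The meridian scale is h = 1 and the parallel scale is k = 1/cos φ = sec φ.
Areal scale = h·k = 1 × sec φ; at 30°, h = 1.000, k = 1.155, so h·k = 1.155.

1.15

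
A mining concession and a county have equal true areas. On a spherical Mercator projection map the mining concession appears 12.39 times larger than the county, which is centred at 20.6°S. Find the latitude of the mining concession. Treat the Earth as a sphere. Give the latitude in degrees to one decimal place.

74.6°

For equal true areas on Mercator, apparent areas scale as sec²φ, so the ratio is cos²φ₂ / cos²φ₁.
cos²φ₂ / cos²φ₁ = 12.39  ⇒  cos φ₁ = cos 20.6° / √12.39 = 0.9361/3.520 = 0.2659.
φ₁ = arccos(0.2659) ≈ 74.6°.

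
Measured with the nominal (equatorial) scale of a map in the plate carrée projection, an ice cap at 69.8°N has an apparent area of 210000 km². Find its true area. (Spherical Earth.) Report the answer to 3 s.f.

72500 km²

For the equirectangular projection with φ₀ = 0 (plate carrée), h = 1 along meridians and k = sec φ along parallels.
Areal scale = h·k = 1 × sec φ; at 69.8°, h = 1.000, k = 2.896, so h·k = 2.896.
True area = apparent / (areal scale) = 210000 / 2.896 ≈ 72500 km².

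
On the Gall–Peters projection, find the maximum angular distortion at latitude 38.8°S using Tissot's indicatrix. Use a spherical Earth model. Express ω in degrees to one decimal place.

Gall–Peters is a cylindrical equal-area projection with standard parallels at ±45°. Cylindrical equal-area (φ₀ = 45°): h = cos φ / cos 45° along meridians, k = cos 45° / cos φ along parallels; h·k = 1.
At 38.8°: h = 1.102, k = 0.9073; principal scales a = 1.102, b = 0.9073.
sin(ω/2) = (a − b)/(a + b) = 0.1948/2.009 = 0.09696, so ω = 2 arcsin(0.09696) ≈ 11.1°.

11.1°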